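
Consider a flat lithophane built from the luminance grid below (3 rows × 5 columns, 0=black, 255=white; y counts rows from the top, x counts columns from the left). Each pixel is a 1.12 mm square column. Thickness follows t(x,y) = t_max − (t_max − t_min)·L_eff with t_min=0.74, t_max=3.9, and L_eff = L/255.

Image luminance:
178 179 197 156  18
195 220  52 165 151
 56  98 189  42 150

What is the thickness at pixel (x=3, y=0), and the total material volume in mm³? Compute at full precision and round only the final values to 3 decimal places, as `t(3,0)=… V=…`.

span = t_max - t_min = 3.9 - 0.74 = 3.160
L(3,0) = 156, L_eff = 156/255 = 0.611765
t(3,0) = 3.9 - 3.160·0.611765 = 1.967
Σt over all 3·5 pixels = 140869/4250 ≈ 33.1456471
V = pitch²·Σt = 1.12²·140869/4250 = 41.578

t(3,0)=1.967 V=41.578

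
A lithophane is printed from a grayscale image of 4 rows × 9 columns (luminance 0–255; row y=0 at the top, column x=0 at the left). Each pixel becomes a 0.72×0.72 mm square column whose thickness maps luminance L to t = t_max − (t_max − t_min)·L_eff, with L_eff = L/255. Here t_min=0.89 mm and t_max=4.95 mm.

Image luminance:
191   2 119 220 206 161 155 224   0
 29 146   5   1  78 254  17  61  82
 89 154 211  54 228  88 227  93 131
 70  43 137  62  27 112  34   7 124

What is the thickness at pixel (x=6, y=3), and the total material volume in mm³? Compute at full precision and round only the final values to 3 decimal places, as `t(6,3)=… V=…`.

span = t_max - t_min = 4.95 - 0.89 = 4.060
L(6,3) = 34, L_eff = 34/255 = 0.133333
t(6,3) = 4.95 - 4.060·0.133333 = 4.409
Σt over all 4·9 pixels = 43886/375 ≈ 117.0293333
V = pitch²·Σt = 0.72²·43886/375 = 60.668

t(6,3)=4.409 V=60.668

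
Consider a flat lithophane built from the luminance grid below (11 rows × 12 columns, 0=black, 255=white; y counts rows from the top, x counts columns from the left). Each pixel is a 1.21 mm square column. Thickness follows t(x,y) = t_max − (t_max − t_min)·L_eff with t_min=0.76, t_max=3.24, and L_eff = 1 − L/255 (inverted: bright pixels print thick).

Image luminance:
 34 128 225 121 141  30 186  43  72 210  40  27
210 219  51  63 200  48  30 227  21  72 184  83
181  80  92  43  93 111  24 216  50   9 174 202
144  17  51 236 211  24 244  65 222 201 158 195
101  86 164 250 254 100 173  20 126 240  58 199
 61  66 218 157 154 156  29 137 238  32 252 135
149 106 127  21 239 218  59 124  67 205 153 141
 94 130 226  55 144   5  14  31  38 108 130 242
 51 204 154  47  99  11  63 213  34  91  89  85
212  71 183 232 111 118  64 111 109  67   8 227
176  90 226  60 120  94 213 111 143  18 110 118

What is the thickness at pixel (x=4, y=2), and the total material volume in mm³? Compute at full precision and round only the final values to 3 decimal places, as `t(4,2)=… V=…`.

span = t_max - t_min = 3.24 - 0.76 = 2.480
L(4,2) = 93, L_eff = 1 - 93/255 = 0.635294 (inverted)
t(4,2) = 3.24 - 2.480·0.635294 = 1.664
Σt over all 11·12 pixels = 1636066/6375 ≈ 256.6378039
V = pitch²·Σt = 1.21²·1636066/6375 = 375.743

t(4,2)=1.664 V=375.743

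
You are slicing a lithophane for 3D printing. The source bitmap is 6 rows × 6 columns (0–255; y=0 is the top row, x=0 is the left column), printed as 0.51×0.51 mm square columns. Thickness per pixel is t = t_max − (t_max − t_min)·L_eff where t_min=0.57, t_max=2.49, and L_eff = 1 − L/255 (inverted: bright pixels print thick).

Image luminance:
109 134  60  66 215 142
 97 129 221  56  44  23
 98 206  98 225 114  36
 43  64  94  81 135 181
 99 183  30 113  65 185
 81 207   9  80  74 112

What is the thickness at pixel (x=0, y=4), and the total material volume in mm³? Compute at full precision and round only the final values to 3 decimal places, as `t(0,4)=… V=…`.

span = t_max - t_min = 2.49 - 0.57 = 1.920
L(0,4) = 99, L_eff = 1 - 99/255 = 0.611765 (inverted)
t(0,4) = 2.49 - 1.920·0.611765 = 1.315
Σt over all 6·6 pixels = 106149/2125 ≈ 49.9524706
V = pitch²·Σt = 0.51²·106149/2125 = 12.993

t(0,4)=1.315 V=12.993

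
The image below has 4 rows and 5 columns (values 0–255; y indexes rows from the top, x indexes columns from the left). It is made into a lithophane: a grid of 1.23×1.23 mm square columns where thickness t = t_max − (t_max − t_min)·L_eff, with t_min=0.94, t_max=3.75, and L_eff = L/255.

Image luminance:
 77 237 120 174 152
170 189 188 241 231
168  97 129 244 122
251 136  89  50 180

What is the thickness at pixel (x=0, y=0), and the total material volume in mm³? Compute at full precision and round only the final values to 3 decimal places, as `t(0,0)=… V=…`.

span = t_max - t_min = 3.75 - 0.94 = 2.810
L(0,0) = 77, L_eff = 77/255 = 0.301961
t(0,0) = 3.75 - 2.810·0.301961 = 2.901
Σt over all 4·5 pixels = 200131/5100 ≈ 39.2413725
V = pitch²·Σt = 1.23²·200131/5100 = 59.368

t(0,0)=2.901 V=59.368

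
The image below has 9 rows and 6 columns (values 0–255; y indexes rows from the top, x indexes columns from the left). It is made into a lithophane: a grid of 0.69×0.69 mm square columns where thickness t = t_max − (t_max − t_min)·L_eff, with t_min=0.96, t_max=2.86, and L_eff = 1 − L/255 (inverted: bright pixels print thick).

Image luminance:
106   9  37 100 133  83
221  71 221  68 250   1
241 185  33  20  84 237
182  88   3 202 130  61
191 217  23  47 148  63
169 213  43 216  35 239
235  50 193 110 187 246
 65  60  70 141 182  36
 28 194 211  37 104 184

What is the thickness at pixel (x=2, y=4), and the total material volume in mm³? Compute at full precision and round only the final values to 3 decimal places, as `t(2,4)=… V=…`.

t(2,4)=1.131 V=48.459

span = t_max - t_min = 2.86 - 0.96 = 1.900
L(2,4) = 23, L_eff = 1 - 23/255 = 0.909804 (inverted)
t(2,4) = 2.86 - 1.900·0.909804 = 1.131
Σt over all 9·6 pixels = 259549/2550 ≈ 101.7839216
V = pitch²·Σt = 0.69²·259549/2550 = 48.459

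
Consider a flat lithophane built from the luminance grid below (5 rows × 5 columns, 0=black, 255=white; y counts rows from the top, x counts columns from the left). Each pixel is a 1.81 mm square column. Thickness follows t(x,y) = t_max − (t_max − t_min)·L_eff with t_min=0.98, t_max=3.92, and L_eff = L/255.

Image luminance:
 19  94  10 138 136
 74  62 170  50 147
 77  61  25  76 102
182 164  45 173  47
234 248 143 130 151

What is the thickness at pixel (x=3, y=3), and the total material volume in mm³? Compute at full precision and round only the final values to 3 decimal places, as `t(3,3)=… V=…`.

t(3,3)=1.925 V=216.884

span = t_max - t_min = 3.92 - 0.98 = 2.940
L(3,3) = 173, L_eff = 173/255 = 0.678431
t(3,3) = 3.92 - 2.940·0.678431 = 1.925
Σt over all 5·5 pixels = 140679/2125 ≈ 66.2018824
V = pitch²·Σt = 1.81²·140679/2125 = 216.884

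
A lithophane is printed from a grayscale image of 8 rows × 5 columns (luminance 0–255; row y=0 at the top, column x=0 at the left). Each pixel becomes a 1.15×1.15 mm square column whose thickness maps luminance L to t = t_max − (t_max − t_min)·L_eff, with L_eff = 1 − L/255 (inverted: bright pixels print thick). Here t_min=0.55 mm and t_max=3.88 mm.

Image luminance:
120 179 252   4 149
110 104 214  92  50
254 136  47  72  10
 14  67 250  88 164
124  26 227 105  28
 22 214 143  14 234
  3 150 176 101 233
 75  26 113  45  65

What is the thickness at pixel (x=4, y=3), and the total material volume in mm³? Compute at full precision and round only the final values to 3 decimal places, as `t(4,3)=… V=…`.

span = t_max - t_min = 3.88 - 0.55 = 3.330
L(4,3) = 164, L_eff = 1 - 164/255 = 0.356863 (inverted)
t(4,3) = 3.88 - 3.330·0.356863 = 2.692
Σt over all 8·5 pixels = 1373/17 ≈ 80.7647059
V = pitch²·Σt = 1.15²·1373/17 = 106.811

t(4,3)=2.692 V=106.811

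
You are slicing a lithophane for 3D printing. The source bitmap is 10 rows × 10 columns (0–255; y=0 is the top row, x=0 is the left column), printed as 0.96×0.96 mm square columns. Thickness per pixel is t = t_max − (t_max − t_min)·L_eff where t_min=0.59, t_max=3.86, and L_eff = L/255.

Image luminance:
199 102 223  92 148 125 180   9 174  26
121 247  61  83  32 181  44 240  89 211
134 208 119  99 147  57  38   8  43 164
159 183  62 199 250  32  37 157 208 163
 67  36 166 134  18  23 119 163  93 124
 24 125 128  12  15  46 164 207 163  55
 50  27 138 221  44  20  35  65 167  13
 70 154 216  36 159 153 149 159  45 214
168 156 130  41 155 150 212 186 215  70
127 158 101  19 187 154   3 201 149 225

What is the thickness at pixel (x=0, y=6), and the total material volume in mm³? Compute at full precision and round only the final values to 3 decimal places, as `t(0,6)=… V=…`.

t(0,6)=3.219 V=215.361

span = t_max - t_min = 3.86 - 0.59 = 3.270
L(0,6) = 50, L_eff = 50/255 = 0.196078
t(0,6) = 3.86 - 3.270·0.196078 = 3.219
Σt over all 10·10 pixels = 993149/4250 ≈ 233.6821176
V = pitch²·Σt = 0.96²·993149/4250 = 215.361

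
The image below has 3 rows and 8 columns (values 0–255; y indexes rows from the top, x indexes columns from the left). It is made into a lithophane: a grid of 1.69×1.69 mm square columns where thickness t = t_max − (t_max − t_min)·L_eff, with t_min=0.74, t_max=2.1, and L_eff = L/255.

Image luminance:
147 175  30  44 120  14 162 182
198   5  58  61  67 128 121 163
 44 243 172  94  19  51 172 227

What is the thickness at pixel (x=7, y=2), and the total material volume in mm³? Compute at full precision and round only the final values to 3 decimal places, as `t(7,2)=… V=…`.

span = t_max - t_min = 2.1 - 0.74 = 1.360
L(7,2) = 227, L_eff = 227/255 = 0.890196
t(7,2) = 2.1 - 1.360·0.890196 = 0.889
Σt over all 3·8 pixels = 36.016
V = pitch²·Σt = 1.69²·36.016 = 102.865

t(7,2)=0.889 V=102.865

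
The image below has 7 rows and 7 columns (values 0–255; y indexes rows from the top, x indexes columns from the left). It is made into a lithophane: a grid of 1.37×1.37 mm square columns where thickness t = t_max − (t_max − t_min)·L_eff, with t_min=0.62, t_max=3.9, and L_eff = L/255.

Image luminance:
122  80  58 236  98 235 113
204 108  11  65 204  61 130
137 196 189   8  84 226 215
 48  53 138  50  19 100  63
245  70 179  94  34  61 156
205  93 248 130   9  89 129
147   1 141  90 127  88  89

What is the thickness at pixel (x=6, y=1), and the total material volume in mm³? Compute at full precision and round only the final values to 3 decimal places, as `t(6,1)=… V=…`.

t(6,1)=2.228 V=221.645

span = t_max - t_min = 3.9 - 0.62 = 3.280
L(6,1) = 130, L_eff = 130/255 = 0.509804
t(6,1) = 3.9 - 3.280·0.509804 = 2.228
Σt over all 7·7 pixels = 501887/4250 ≈ 118.0910588
V = pitch²·Σt = 1.37²·501887/4250 = 221.645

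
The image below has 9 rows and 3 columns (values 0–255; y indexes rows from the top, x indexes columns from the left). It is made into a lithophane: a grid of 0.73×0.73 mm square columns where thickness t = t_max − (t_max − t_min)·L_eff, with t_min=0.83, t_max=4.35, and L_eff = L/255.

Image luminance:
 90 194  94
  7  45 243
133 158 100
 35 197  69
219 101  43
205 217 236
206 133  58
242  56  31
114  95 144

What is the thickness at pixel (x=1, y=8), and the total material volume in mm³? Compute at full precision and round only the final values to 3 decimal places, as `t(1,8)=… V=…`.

t(1,8)=3.039 V=37.100

span = t_max - t_min = 4.35 - 0.83 = 3.520
L(1,8) = 95, L_eff = 95/255 = 0.372549
t(1,8) = 4.35 - 3.520·0.372549 = 3.039
Σt over all 9·3 pixels = 118353/1700 ≈ 69.6194118
V = pitch²·Σt = 0.73²·118353/1700 = 37.100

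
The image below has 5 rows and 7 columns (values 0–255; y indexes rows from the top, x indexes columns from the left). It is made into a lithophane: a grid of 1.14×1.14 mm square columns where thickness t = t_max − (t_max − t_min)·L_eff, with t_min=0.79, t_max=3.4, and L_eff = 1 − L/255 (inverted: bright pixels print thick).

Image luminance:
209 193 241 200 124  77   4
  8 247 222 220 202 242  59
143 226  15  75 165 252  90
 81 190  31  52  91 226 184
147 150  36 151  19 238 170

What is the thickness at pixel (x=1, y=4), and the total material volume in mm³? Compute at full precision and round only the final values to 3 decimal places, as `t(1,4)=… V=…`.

t(1,4)=2.325 V=102.177

span = t_max - t_min = 3.4 - 0.79 = 2.610
L(1,4) = 150, L_eff = 1 - 150/255 = 0.411765 (inverted)
t(1,4) = 3.4 - 2.610·0.411765 = 2.325
Σt over all 5·7 pixels = 133657/1700 ≈ 78.6217647
V = pitch²·Σt = 1.14²·133657/1700 = 102.177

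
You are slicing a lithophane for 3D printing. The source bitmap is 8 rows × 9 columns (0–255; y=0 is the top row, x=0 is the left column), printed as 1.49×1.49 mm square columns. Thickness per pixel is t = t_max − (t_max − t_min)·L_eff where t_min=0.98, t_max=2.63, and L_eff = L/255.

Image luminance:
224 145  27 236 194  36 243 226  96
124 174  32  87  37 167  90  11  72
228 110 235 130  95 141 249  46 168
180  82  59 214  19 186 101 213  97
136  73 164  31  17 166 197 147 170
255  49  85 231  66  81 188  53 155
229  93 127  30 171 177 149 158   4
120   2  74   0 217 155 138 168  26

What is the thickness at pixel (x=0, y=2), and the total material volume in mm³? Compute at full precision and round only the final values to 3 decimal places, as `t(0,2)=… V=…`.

span = t_max - t_min = 2.63 - 0.98 = 1.650
L(0,2) = 228, L_eff = 228/255 = 0.894118
t(0,2) = 2.63 - 1.650·0.894118 = 1.155
Σt over all 8·9 pixels = 55519/425 ≈ 130.6329412
V = pitch²·Σt = 1.49²·55519/425 = 290.018

t(0,2)=1.155 V=290.018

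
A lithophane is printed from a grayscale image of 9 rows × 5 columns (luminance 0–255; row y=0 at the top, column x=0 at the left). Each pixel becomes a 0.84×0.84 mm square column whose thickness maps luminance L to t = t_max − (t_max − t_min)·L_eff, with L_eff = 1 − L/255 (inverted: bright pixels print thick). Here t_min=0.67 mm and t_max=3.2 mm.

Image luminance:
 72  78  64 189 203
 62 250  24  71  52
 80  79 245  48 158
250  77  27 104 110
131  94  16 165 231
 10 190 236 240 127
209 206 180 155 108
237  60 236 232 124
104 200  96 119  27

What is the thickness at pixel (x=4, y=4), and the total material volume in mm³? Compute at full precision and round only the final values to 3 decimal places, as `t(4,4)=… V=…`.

span = t_max - t_min = 3.2 - 0.67 = 2.530
L(4,4) = 231, L_eff = 1 - 231/255 = 0.094118 (inverted)
t(4,4) = 3.2 - 2.530·0.094118 = 2.962
Σt over all 9·5 pixels = 760251/8500 ≈ 89.4412941
V = pitch²·Σt = 0.84²·760251/8500 = 63.110

t(4,4)=2.962 V=63.110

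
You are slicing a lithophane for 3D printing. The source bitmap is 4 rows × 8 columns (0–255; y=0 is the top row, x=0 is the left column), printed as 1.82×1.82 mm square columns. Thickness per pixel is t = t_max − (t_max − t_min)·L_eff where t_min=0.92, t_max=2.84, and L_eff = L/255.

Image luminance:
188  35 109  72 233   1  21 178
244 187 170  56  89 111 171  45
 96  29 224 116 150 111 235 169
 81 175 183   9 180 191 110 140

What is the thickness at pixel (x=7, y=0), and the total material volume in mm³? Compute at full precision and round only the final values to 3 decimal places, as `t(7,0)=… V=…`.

t(7,0)=1.500 V=198.551

span = t_max - t_min = 2.84 - 0.92 = 1.920
L(7,0) = 178, L_eff = 178/255 = 0.698039
t(7,0) = 2.84 - 1.920·0.698039 = 1.500
Σt over all 4·8 pixels = 127376/2125 ≈ 59.9416471
V = pitch²·Σt = 1.82²·127376/2125 = 198.551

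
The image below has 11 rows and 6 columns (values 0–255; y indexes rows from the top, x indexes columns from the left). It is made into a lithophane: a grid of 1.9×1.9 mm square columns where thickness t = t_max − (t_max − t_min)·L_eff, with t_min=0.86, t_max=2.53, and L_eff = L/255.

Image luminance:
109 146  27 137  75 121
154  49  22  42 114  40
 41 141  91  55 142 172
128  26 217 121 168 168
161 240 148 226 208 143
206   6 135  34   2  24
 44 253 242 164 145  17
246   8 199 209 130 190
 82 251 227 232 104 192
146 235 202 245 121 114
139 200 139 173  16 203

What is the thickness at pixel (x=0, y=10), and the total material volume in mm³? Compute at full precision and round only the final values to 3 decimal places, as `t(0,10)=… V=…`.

span = t_max - t_min = 2.53 - 0.86 = 1.670
L(0,10) = 139, L_eff = 139/255 = 0.545098
t(0,10) = 2.53 - 1.670·0.545098 = 1.620
Σt over all 11·6 pixels = 923507/8500 ≈ 108.6478824
V = pitch²·Σt = 1.9²·923507/8500 = 392.219

t(0,10)=1.620 V=392.219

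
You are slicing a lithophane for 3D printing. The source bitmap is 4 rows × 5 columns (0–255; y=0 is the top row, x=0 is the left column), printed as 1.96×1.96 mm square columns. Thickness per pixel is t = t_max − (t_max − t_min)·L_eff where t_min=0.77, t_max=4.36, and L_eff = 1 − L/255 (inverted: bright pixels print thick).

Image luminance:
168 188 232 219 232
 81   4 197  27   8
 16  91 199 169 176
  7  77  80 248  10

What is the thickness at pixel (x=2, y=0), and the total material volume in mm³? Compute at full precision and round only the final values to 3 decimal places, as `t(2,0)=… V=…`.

t(2,0)=4.036 V=190.530

span = t_max - t_min = 4.36 - 0.77 = 3.590
L(2,0) = 232, L_eff = 1 - 232/255 = 0.090196 (inverted)
t(2,0) = 4.36 - 3.590·0.090196 = 4.036
Σt over all 4·5 pixels = 1264711/25500 ≈ 49.5965098
V = pitch²·Σt = 1.96²·1264711/25500 = 190.530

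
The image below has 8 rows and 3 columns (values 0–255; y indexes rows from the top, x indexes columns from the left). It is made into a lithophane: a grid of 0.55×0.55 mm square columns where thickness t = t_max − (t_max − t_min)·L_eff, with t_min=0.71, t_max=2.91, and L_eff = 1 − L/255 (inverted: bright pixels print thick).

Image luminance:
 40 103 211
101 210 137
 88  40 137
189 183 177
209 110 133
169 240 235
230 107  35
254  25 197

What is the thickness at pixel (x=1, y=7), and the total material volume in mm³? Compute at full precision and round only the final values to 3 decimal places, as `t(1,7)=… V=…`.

span = t_max - t_min = 2.91 - 0.71 = 2.200
L(1,7) = 25, L_eff = 1 - 25/255 = 0.901961 (inverted)
t(1,7) = 2.91 - 2.200·0.901961 = 0.926
Σt over all 8·3 pixels = 60886/1275 ≈ 47.7537255
V = pitch²·Σt = 0.55²·60886/1275 = 14.446

t(1,7)=0.926 V=14.446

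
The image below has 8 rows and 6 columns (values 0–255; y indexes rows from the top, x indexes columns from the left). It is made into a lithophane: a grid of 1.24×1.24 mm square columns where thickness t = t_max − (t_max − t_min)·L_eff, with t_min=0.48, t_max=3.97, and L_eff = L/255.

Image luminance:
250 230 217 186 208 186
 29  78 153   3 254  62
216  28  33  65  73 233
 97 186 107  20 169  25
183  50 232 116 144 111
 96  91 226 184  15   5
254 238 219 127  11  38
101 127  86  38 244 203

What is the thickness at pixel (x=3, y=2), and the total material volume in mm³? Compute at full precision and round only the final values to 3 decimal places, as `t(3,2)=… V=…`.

t(3,2)=3.080 V=161.543

span = t_max - t_min = 3.97 - 0.48 = 3.490
L(3,2) = 65, L_eff = 65/255 = 0.254902
t(3,2) = 3.97 - 3.490·0.254902 = 3.080
Σt over all 8·6 pixels = 2679077/25500 ≈ 105.0618431
V = pitch²·Σt = 1.24²·2679077/25500 = 161.543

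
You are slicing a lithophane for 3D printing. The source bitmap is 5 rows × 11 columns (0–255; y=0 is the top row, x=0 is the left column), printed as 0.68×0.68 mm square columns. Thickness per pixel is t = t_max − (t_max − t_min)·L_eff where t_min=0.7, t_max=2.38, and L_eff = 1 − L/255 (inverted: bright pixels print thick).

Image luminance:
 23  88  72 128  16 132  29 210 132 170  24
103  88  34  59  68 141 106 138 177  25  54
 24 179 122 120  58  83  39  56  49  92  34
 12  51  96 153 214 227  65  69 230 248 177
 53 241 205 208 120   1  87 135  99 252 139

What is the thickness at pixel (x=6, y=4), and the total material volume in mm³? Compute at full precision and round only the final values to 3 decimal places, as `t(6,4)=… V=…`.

span = t_max - t_min = 2.38 - 0.7 = 1.680
L(6,4) = 87, L_eff = 1 - 87/255 = 0.658824 (inverted)
t(6,4) = 2.38 - 1.680·0.658824 = 1.273
Σt over all 5·11 pixels = 66073/850 ≈ 77.7329412
V = pitch²·Σt = 0.68²·66073/850 = 35.944

t(6,4)=1.273 V=35.944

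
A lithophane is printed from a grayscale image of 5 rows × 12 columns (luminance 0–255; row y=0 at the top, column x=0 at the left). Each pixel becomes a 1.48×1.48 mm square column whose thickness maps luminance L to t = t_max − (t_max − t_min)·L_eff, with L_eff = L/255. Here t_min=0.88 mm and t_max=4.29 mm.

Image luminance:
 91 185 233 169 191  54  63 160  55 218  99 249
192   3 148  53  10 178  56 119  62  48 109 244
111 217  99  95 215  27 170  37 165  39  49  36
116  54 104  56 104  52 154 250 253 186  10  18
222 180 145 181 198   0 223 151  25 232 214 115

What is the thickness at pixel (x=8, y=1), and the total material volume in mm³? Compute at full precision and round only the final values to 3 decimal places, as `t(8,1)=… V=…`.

span = t_max - t_min = 4.29 - 0.88 = 3.410
L(8,1) = 62, L_eff = 62/255 = 0.243137
t(8,1) = 4.29 - 3.410·0.243137 = 3.461
Σt over all 5·12 pixels = 1002232/6375 ≈ 157.2128627
V = pitch²·Σt = 1.48²·1002232/6375 = 344.359

t(8,1)=3.461 V=344.359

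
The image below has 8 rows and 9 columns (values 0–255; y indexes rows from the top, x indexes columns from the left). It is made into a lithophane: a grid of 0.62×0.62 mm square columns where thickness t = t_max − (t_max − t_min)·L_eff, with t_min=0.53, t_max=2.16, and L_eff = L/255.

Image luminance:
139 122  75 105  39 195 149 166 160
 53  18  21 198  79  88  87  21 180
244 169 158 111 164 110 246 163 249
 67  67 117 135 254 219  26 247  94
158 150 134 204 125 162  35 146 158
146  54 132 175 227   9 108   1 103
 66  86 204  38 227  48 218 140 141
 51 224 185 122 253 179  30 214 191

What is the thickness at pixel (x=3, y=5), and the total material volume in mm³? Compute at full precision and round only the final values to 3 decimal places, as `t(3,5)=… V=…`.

t(3,5)=1.041 V=36.245

span = t_max - t_min = 2.16 - 0.53 = 1.630
L(3,5) = 175, L_eff = 175/255 = 0.686275
t(3,5) = 2.16 - 1.630·0.686275 = 1.041
Σt over all 8·9 pixels = 801461/8500 ≈ 94.2895294
V = pitch²·Σt = 0.62²·801461/8500 = 36.245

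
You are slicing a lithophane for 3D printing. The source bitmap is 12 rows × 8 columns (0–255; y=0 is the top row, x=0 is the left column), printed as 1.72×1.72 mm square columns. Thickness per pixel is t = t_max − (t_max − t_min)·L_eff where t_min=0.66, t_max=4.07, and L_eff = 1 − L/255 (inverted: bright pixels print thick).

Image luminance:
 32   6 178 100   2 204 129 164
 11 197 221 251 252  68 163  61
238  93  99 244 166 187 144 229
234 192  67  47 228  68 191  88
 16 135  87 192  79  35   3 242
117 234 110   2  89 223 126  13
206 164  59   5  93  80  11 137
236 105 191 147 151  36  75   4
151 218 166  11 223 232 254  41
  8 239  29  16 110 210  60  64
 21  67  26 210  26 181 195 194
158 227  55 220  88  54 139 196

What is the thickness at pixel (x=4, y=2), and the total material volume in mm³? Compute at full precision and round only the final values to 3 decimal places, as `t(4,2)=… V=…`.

span = t_max - t_min = 4.07 - 0.66 = 3.410
L(4,2) = 166, L_eff = 1 - 166/255 = 0.349020 (inverted)
t(4,2) = 4.07 - 3.410·0.349020 = 2.880
Σt over all 12·8 pixels = 2861683/12750 ≈ 224.4457255
V = pitch²·Σt = 1.72²·2861683/12750 = 664.000

t(4,2)=2.880 V=664.000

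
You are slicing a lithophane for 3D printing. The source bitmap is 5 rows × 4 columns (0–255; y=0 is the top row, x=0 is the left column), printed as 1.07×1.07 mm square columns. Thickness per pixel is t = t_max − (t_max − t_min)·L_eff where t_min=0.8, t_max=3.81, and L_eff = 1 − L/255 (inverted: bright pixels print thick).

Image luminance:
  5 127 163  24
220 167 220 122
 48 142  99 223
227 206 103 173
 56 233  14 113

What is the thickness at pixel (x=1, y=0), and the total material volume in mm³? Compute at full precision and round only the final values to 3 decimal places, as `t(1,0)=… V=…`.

t(1,0)=2.299 V=54.604

span = t_max - t_min = 3.81 - 0.8 = 3.010
L(1,0) = 127, L_eff = 1 - 127/255 = 0.501961 (inverted)
t(1,0) = 3.81 - 3.010·0.501961 = 2.299
Σt over all 5·4 pixels = 81079/1700 ≈ 47.6935294
V = pitch²·Σt = 1.07²·81079/1700 = 54.604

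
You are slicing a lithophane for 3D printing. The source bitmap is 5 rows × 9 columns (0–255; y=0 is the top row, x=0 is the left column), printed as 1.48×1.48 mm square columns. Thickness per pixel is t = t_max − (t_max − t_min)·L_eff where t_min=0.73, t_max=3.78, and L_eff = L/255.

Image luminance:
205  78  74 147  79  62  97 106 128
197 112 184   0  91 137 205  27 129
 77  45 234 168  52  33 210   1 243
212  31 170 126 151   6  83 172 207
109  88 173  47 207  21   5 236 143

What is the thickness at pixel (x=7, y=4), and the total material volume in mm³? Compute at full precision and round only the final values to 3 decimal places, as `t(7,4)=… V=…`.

t(7,4)=0.957 V=233.523

span = t_max - t_min = 3.78 - 0.73 = 3.050
L(7,4) = 236, L_eff = 236/255 = 0.925490
t(7,4) = 3.78 - 3.050·0.925490 = 0.957
Σt over all 5·9 pixels = 271861/2550 ≈ 106.6121569
V = pitch²·Σt = 1.48²·271861/2550 = 233.523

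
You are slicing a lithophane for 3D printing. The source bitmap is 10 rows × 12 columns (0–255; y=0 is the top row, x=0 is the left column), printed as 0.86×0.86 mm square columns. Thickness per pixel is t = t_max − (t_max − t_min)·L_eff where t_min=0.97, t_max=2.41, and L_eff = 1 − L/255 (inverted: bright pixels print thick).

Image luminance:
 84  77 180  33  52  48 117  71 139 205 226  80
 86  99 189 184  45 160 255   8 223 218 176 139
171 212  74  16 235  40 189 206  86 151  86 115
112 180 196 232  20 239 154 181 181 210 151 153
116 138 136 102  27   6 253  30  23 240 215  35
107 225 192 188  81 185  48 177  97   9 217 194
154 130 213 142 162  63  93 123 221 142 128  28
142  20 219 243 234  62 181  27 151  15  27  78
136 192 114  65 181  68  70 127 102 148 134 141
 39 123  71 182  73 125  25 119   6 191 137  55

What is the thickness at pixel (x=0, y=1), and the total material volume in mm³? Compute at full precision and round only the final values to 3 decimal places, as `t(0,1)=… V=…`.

span = t_max - t_min = 2.41 - 0.97 = 1.440
L(0,1) = 86, L_eff = 1 - 86/255 = 0.662745 (inverted)
t(0,1) = 2.41 - 1.440·0.662745 = 1.456
Σt over all 10·12 pixels = 431514/2125 ≈ 203.0654118
V = pitch²·Σt = 0.86²·431514/2125 = 150.187

t(0,1)=1.456 V=150.187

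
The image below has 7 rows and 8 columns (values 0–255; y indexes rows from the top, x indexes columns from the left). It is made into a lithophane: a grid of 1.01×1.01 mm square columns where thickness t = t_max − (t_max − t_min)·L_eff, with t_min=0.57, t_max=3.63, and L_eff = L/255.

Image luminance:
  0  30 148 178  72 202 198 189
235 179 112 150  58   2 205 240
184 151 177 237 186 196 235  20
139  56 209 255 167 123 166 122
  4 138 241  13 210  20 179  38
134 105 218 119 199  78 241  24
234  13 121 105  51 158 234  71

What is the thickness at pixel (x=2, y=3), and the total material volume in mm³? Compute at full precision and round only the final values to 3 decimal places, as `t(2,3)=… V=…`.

span = t_max - t_min = 3.63 - 0.57 = 3.060
L(2,3) = 209, L_eff = 209/255 = 0.819608
t(2,3) = 3.63 - 3.060·0.819608 = 1.122
Σt over all 7·8 pixels = 110.052
V = pitch²·Σt = 1.01²·110.052 = 112.264

t(2,3)=1.122 V=112.264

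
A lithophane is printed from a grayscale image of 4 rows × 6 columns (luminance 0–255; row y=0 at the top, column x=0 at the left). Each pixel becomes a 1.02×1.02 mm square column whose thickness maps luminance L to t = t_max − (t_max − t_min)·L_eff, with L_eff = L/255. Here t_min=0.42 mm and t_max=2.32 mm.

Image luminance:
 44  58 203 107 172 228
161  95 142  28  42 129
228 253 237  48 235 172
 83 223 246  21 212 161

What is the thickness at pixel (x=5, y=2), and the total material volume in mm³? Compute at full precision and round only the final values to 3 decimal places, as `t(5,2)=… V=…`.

span = t_max - t_min = 2.32 - 0.42 = 1.900
L(5,2) = 172, L_eff = 172/255 = 0.674510
t(5,2) = 2.32 - 1.900·0.674510 = 1.038
Σt over all 4·6 pixels = 12492/425 ≈ 29.3929412
V = pitch²·Σt = 1.02²·12492/425 = 30.580

t(5,2)=1.038 V=30.580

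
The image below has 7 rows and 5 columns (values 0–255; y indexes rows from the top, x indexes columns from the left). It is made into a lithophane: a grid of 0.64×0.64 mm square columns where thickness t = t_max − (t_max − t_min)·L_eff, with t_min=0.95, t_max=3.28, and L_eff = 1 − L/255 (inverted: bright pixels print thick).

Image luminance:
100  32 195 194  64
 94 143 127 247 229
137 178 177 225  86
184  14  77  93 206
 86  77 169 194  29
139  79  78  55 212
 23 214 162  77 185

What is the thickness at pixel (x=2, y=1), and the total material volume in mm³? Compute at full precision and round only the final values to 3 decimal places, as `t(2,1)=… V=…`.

span = t_max - t_min = 3.28 - 0.95 = 2.330
L(2,1) = 127, L_eff = 1 - 127/255 = 0.501961 (inverted)
t(2,1) = 3.28 - 2.330·0.501961 = 2.110
Σt over all 7·5 pixels = 159604/2125 ≈ 75.1077647
V = pitch²·Σt = 0.64²·159604/2125 = 30.764

t(2,1)=2.110 V=30.764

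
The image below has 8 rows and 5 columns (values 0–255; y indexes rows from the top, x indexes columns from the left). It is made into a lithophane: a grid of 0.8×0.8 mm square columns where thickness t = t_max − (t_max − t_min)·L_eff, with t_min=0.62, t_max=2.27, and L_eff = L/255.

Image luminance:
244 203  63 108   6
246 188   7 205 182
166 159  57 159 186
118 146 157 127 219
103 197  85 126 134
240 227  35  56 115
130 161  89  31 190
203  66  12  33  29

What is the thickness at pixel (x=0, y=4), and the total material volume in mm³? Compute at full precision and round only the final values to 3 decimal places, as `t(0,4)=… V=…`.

t(0,4)=1.604 V=36.545

span = t_max - t_min = 2.27 - 0.62 = 1.650
L(0,4) = 103, L_eff = 103/255 = 0.403922
t(0,4) = 2.27 - 1.650·0.403922 = 1.604
Σt over all 8·5 pixels = 24268/425 ≈ 57.1011765
V = pitch²·Σt = 0.8²·24268/425 = 36.545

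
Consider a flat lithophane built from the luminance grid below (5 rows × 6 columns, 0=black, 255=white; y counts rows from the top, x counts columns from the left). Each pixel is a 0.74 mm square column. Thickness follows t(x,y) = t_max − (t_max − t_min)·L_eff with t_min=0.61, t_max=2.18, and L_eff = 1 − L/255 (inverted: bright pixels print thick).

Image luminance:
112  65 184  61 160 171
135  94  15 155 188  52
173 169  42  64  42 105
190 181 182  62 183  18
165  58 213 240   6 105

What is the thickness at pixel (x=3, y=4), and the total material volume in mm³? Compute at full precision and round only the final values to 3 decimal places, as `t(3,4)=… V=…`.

span = t_max - t_min = 2.18 - 0.61 = 1.570
L(3,4) = 240, L_eff = 1 - 240/255 = 0.058824 (inverted)
t(3,4) = 2.18 - 1.570·0.058824 = 2.088
Σt over all 5·6 pixels = 51514/1275 ≈ 40.4031373
V = pitch²·Σt = 0.74²·51514/1275 = 22.125

t(3,4)=2.088 V=22.125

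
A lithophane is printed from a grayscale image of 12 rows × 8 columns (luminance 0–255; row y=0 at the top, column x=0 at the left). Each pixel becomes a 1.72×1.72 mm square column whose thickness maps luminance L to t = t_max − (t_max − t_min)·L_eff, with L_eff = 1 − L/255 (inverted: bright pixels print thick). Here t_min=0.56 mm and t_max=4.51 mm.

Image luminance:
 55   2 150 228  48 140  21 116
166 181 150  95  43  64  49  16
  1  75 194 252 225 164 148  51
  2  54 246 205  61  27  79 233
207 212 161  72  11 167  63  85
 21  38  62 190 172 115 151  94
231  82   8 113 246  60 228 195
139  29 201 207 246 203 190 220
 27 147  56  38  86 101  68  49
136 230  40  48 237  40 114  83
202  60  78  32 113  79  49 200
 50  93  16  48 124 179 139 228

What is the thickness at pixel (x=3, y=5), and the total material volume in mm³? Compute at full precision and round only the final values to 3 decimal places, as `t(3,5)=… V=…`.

span = t_max - t_min = 4.51 - 0.56 = 3.950
L(3,5) = 190, L_eff = 1 - 190/255 = 0.254902 (inverted)
t(3,5) = 4.51 - 3.950·0.254902 = 3.503
Σt over all 12·8 pixels = 577513/2550 ≈ 226.4756863
V = pitch²·Σt = 1.72²·577513/2550 = 670.006

t(3,5)=3.503 V=670.006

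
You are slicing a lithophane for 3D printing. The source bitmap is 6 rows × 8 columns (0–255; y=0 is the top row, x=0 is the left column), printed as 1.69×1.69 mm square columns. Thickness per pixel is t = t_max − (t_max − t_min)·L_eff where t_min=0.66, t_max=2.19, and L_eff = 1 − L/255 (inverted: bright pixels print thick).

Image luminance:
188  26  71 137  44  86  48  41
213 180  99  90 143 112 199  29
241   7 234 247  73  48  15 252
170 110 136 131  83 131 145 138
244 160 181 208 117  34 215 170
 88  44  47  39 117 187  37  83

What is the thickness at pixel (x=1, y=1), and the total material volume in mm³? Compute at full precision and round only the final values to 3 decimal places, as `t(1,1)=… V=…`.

t(1,1)=1.740 V=190.525

span = t_max - t_min = 2.19 - 0.66 = 1.530
L(1,1) = 180, L_eff = 1 - 180/255 = 0.294118 (inverted)
t(1,1) = 2.19 - 1.530·0.294118 = 1.740
Σt over all 6·8 pixels = 66.708
V = pitch²·Σt = 1.69²·66.708 = 190.525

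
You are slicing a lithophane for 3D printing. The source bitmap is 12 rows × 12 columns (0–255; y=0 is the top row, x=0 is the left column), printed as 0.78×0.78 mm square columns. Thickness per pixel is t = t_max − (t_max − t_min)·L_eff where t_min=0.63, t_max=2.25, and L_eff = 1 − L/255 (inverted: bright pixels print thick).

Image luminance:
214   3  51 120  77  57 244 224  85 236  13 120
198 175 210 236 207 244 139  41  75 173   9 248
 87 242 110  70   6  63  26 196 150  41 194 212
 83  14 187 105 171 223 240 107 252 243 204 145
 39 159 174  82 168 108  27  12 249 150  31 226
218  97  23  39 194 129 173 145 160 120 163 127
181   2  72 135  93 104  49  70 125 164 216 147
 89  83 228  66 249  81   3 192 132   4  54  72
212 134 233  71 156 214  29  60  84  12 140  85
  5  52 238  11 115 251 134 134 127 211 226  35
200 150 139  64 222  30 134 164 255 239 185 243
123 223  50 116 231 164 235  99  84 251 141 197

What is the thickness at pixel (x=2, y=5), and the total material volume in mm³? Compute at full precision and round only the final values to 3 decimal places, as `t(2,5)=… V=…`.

t(2,5)=0.776 V=129.799

span = t_max - t_min = 2.25 - 0.63 = 1.620
L(2,5) = 23, L_eff = 1 - 23/255 = 0.909804 (inverted)
t(2,5) = 2.25 - 1.620·0.909804 = 0.776
Σt over all 12·12 pixels = 453357/2125 ≈ 213.3444706
V = pitch²·Σt = 0.78²·453357/2125 = 129.799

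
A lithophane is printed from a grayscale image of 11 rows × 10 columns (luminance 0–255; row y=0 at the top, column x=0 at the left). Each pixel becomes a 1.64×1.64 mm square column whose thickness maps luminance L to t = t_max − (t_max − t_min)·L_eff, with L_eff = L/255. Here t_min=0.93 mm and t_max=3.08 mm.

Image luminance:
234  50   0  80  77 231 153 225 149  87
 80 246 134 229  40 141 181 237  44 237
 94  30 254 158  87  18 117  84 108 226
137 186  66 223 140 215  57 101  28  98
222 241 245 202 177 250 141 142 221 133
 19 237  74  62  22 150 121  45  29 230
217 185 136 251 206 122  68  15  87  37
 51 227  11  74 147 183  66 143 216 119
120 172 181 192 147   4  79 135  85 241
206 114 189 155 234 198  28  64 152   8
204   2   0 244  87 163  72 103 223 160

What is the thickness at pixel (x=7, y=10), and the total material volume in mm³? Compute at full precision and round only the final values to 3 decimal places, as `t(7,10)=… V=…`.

t(7,10)=2.212 V=576.342

span = t_max - t_min = 3.08 - 0.93 = 2.150
L(7,10) = 103, L_eff = 103/255 = 0.403922
t(7,10) = 3.08 - 2.150·0.403922 = 2.212
Σt over all 11·10 pixels = 273214/1275 ≈ 214.2854902
V = pitch²·Σt = 1.64²·273214/1275 = 576.342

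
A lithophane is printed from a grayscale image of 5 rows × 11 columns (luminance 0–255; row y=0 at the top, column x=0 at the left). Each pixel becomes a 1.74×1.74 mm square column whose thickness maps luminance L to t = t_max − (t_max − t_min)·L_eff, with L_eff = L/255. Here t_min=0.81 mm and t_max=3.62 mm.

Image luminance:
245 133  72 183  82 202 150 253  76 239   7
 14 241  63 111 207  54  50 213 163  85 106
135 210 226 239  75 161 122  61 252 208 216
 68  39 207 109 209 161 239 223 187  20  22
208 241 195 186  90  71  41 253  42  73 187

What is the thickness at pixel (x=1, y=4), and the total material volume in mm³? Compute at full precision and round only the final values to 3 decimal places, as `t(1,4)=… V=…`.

span = t_max - t_min = 3.62 - 0.81 = 2.810
L(1,4) = 241, L_eff = 241/255 = 0.945098
t(1,4) = 3.62 - 2.810·0.945098 = 0.964
Σt over all 5·11 pixels = 22801/204 ≈ 111.7696078
V = pitch²·Σt = 1.74²·22801/204 = 338.394

t(1,4)=0.964 V=338.394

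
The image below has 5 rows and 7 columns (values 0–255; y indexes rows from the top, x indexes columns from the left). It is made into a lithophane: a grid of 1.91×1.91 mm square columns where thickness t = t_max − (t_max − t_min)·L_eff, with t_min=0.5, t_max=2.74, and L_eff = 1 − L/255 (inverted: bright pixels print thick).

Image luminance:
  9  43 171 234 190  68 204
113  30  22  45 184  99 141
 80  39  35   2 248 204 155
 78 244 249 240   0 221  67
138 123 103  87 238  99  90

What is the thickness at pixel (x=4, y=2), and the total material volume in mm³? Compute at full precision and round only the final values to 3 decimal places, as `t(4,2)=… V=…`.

span = t_max - t_min = 2.74 - 0.5 = 2.240
L(4,2) = 248, L_eff = 1 - 248/255 = 0.027451 (inverted)
t(4,2) = 2.74 - 2.240·0.027451 = 2.679
Σt over all 5·7 pixels = 234647/4250 ≈ 55.2110588
V = pitch²·Σt = 1.91²·234647/4250 = 201.415

t(4,2)=2.679 V=201.415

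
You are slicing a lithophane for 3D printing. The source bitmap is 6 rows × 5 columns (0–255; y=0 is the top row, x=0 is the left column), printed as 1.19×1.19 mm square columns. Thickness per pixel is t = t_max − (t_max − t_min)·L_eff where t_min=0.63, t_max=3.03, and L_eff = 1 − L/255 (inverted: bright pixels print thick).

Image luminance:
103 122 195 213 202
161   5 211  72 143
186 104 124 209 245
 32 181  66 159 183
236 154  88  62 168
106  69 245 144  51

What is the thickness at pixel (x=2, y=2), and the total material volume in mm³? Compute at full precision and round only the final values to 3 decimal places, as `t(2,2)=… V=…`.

span = t_max - t_min = 3.03 - 0.63 = 2.400
L(2,2) = 124, L_eff = 1 - 124/255 = 0.513725 (inverted)
t(2,2) = 3.03 - 2.400·0.513725 = 1.797
Σt over all 6·5 pixels = 49977/850 ≈ 58.7964706
V = pitch²·Σt = 1.19²·49977/850 = 83.262

t(2,2)=1.797 V=83.262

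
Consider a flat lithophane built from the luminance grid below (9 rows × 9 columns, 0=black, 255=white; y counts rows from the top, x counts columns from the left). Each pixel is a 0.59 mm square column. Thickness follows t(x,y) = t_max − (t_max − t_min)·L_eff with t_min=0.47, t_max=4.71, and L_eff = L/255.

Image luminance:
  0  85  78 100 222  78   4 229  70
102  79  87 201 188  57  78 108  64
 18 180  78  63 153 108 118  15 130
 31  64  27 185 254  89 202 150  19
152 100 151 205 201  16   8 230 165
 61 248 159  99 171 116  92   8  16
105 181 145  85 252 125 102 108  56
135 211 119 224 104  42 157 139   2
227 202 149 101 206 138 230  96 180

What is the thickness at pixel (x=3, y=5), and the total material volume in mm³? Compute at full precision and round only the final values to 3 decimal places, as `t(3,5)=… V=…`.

t(3,5)=3.064 V=76.469

span = t_max - t_min = 4.71 - 0.47 = 4.240
L(3,5) = 99, L_eff = 99/255 = 0.388235
t(3,5) = 4.71 - 4.240·0.388235 = 3.064
Σt over all 9·9 pixels = 5601713/25500 ≈ 219.6750196
V = pitch²·Σt = 0.59²·5601713/25500 = 76.469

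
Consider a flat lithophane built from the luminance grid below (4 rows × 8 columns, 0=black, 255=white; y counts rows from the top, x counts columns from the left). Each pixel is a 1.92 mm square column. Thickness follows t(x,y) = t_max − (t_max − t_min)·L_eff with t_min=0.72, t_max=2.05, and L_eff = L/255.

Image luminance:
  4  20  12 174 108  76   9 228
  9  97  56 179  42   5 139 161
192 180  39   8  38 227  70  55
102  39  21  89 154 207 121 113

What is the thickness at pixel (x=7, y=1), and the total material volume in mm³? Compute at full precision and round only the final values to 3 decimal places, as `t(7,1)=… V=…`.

span = t_max - t_min = 2.05 - 0.72 = 1.330
L(7,1) = 161, L_eff = 161/255 = 0.631373
t(7,1) = 2.05 - 1.330·0.631373 = 1.210
Σt over all 4·8 pixels = 638629/12750 ≈ 50.0885490
V = pitch²·Σt = 1.92²·638629/12750 = 184.646

t(7,1)=1.210 V=184.646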